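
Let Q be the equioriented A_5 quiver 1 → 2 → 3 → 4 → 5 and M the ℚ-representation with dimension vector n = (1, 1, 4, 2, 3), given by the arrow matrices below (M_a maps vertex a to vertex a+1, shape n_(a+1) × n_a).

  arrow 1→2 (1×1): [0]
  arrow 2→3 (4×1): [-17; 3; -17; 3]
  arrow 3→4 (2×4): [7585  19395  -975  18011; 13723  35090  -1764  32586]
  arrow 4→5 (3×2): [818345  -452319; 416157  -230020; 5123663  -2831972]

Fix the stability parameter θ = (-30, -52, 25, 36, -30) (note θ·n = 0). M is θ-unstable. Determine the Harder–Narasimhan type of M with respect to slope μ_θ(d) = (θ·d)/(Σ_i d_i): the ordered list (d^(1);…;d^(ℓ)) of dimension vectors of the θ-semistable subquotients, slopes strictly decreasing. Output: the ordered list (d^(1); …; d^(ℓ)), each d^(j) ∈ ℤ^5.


Via rank(M_{q-1}∘⋯∘M_p): M ≅ I[1,1], I[2,5], I[3,3]^2, I[3,5], I[5,5].
μ_θ-semistable layers: μ^(1)=25; μ^(2)=31/3; μ^(3)=-30; μ^(4)=-52

((0, 0, 2, 0, 0); (0, 0, 2, 2, 2); (1, 0, 0, 0, 1); (0, 1, 0, 0, 0))


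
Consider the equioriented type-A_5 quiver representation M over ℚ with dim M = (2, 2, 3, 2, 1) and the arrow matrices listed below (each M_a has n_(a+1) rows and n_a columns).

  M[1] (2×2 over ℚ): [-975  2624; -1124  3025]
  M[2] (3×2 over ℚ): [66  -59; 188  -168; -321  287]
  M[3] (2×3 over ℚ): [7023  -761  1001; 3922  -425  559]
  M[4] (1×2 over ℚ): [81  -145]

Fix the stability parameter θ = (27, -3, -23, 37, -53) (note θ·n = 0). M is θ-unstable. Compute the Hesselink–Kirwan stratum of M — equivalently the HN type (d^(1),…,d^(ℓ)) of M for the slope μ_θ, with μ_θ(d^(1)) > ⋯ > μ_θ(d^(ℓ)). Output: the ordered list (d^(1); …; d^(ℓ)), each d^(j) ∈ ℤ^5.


Interval decomposition of M: I[1,4], I[1,5], I[3,3].
HN type (ℓ=4): μ^(1)=37; μ^(2)=1/3; μ^(3)=-3; μ^(4)=-23

((0, 0, 0, 1, 0); (1, 1, 1, 0, 0); (1, 1, 1, 1, 1); (0, 0, 1, 0, 0))


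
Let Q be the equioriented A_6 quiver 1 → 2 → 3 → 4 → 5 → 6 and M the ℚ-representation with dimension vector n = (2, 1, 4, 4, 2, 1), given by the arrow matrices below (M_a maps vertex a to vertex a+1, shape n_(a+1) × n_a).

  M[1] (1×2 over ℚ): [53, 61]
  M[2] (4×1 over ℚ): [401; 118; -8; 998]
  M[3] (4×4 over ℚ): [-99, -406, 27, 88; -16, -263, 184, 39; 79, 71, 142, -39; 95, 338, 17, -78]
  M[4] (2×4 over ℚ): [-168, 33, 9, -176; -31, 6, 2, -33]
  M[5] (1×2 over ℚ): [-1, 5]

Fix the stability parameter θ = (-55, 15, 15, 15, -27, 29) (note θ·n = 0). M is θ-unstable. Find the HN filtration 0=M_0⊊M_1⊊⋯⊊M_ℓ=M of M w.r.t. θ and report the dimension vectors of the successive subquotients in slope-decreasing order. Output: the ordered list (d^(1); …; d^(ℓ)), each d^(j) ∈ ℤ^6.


Interval decomposition of M: I[1,1], I[1,6], I[3,4]^2, I[3,5].
HN type (ℓ=5): μ^(1)=29; μ^(2)=15; μ^(3)=9/2; μ^(4)=1; μ^(5)=-55

((0, 0, 0, 0, 0, 1); (0, 0, 2, 2, 0, 0); (0, 1, 1, 1, 1, 0); (0, 0, 1, 1, 1, 0); (2, 0, 0, 0, 0, 0))


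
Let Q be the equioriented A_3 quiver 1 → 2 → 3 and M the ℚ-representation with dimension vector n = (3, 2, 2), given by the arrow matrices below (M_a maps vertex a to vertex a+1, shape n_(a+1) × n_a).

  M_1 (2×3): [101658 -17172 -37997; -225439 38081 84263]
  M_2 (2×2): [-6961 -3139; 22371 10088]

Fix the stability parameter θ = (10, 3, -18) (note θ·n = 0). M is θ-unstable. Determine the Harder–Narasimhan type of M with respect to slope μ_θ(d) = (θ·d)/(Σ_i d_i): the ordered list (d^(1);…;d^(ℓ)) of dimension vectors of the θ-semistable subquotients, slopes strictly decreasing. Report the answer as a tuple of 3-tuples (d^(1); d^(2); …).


Barcode: M ≅ I[1,1], I[1,3]^2. HN layers by μ_θ (2 steps, strictly decreasing):
  μ^(1)=10; μ^(2)=-5/3

((1, 0, 0); (2, 2, 2))


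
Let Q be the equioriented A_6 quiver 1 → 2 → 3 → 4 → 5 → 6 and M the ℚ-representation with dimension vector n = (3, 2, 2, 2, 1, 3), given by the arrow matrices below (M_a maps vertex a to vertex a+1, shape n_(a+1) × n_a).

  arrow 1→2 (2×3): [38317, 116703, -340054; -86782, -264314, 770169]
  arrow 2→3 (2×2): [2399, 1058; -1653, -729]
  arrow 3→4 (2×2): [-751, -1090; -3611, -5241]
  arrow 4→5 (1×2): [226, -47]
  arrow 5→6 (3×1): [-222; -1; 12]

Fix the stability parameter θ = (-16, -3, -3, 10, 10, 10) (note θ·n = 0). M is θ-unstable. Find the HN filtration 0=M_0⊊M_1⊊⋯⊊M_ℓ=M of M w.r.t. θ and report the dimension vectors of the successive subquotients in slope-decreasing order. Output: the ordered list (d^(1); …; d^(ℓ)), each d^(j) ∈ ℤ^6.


Via rank(M_{q-1}∘⋯∘M_p): M ≅ I[1,1], I[1,4], I[1,6], I[6,6]^2.
μ_θ-semistable layers: μ^(1)=10; μ^(2)=-3; μ^(3)=-16

((0, 0, 0, 2, 1, 3); (0, 2, 2, 0, 0, 0); (3, 0, 0, 0, 0, 0))


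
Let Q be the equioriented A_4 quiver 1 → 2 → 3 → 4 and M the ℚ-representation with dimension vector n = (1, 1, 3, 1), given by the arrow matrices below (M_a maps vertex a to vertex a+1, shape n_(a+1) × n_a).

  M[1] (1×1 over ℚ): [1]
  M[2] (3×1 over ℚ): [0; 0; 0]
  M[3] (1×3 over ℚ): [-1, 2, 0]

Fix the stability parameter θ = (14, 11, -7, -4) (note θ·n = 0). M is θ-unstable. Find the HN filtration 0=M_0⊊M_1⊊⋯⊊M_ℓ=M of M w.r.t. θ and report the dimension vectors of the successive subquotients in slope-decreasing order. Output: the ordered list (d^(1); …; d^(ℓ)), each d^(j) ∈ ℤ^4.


Interval decomposition of M: I[1,2], I[3,3]^2, I[3,4].
HN type (ℓ=3): μ^(1)=25/2; μ^(2)=-4; μ^(3)=-7

((1, 1, 0, 0); (0, 0, 0, 1); (0, 0, 3, 0))


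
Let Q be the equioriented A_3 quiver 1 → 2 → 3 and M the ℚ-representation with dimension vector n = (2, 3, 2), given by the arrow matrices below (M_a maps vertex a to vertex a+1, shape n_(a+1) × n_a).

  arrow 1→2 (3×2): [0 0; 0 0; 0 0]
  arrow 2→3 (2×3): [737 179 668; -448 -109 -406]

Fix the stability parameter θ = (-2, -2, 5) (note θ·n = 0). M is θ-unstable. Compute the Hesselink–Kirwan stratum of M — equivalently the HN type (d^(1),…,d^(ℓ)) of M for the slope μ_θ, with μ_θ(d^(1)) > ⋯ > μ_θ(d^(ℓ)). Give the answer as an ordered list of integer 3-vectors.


Interval decomposition of M: I[1,1]^2, I[2,2], I[2,3]^2.
HN type (ℓ=2): μ^(1)=5; μ^(2)=-2

((0, 0, 2); (2, 3, 0))


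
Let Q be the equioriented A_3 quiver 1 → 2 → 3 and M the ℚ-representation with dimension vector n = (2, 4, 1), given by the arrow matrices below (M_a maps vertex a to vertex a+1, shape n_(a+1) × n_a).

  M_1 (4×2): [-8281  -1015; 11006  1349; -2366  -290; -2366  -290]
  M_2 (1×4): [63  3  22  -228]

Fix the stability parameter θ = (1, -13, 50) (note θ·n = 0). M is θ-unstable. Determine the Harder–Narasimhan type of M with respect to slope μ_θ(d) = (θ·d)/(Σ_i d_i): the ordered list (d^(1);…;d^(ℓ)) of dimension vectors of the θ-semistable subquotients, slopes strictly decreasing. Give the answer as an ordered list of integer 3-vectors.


Interval decomposition of M: I[1,2], I[1,3], I[2,2]^2.
HN type (ℓ=3): μ^(1)=50; μ^(2)=-6; μ^(3)=-13

((0, 0, 1); (2, 2, 0); (0, 2, 0))


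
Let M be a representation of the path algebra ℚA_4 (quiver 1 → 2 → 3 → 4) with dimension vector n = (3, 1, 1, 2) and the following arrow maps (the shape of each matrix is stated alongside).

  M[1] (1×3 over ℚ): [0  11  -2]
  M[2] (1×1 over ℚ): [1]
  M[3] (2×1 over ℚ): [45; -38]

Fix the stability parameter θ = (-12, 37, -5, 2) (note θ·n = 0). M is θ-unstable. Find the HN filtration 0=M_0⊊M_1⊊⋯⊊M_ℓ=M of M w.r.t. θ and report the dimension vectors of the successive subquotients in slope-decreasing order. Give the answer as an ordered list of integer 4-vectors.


Via rank(M_{q-1}∘⋯∘M_p): M ≅ I[1,1]^2, I[1,4], I[4,4].
μ_θ-semistable layers: μ^(1)=34/3; μ^(2)=2; μ^(3)=-12

((0, 1, 1, 1); (0, 0, 0, 1); (3, 0, 0, 0))


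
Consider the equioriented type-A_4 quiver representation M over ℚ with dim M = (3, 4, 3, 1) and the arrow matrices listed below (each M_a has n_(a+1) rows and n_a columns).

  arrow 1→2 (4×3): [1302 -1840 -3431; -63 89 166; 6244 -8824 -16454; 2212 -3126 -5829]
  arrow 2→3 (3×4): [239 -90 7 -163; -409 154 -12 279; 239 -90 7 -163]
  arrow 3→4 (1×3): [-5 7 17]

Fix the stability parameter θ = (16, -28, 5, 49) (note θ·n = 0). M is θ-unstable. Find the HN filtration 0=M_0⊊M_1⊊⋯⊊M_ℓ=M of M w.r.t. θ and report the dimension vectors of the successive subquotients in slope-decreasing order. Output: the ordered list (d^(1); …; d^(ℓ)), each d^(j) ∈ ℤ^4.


Barcode: M ≅ I[1,1], I[1,2]^2, I[2,3], I[2,4], I[3,3]. HN layers by μ_θ (5 steps, strictly decreasing):
  μ^(1)=49; μ^(2)=16; μ^(3)=5; μ^(4)=-6; μ^(5)=-28

((0, 0, 0, 1); (1, 0, 0, 0); (0, 0, 3, 0); (2, 2, 0, 0); (0, 2, 0, 0))


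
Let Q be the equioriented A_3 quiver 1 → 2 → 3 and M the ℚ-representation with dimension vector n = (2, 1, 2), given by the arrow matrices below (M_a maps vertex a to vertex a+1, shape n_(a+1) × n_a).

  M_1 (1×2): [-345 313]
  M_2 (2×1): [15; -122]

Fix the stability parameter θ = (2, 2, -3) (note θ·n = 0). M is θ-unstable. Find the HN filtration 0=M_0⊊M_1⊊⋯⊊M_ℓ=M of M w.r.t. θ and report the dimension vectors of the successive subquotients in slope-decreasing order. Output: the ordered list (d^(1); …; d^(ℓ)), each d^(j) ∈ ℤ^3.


Barcode: M ≅ I[1,1], I[1,3], I[3,3]. HN layers by μ_θ (3 steps, strictly decreasing):
  μ^(1)=2; μ^(2)=1/3; μ^(3)=-3

((1, 0, 0); (1, 1, 1); (0, 0, 1))


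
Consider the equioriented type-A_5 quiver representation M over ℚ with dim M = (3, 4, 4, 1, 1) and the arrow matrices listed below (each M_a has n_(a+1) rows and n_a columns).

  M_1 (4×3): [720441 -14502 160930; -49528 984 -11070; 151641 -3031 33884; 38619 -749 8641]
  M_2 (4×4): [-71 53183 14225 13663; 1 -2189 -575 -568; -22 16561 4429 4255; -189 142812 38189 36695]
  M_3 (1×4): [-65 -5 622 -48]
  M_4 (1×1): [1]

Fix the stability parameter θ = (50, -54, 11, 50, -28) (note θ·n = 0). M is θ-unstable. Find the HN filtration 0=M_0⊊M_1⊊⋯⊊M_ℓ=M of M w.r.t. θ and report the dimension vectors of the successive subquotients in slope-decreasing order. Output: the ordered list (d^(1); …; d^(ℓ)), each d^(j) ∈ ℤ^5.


Via rank(M_{q-1}∘⋯∘M_p): M ≅ I[1,3]^2, I[1,5], I[2,3].
μ_θ-semistable layers: μ^(1)=11; μ^(2)=-2; μ^(3)=-54

((0, 0, 4, 1, 1); (3, 3, 0, 0, 0); (0, 1, 0, 0, 0))


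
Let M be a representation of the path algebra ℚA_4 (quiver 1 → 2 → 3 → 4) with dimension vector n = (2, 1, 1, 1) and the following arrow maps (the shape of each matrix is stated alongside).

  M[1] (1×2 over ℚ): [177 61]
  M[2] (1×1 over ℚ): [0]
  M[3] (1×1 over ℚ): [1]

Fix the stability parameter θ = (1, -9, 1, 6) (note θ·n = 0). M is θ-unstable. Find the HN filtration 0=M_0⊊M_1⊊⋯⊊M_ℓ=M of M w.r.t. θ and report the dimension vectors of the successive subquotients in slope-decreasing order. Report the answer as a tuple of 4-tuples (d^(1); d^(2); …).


Barcode: M ≅ I[1,1], I[1,2], I[3,4]. HN layers by μ_θ (3 steps, strictly decreasing):
  μ^(1)=6; μ^(2)=1; μ^(3)=-4

((0, 0, 0, 1); (1, 0, 1, 0); (1, 1, 0, 0))


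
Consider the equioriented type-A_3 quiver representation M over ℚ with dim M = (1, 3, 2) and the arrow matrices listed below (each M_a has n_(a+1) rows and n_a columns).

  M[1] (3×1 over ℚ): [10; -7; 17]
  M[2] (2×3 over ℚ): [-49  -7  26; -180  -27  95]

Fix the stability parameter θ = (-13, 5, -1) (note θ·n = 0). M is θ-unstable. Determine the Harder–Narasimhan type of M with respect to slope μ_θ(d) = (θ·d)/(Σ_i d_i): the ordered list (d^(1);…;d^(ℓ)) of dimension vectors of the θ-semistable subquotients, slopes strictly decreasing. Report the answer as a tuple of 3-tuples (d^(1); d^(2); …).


Interval decomposition of M: I[1,3], I[2,2], I[2,3].
HN type (ℓ=3): μ^(1)=5; μ^(2)=2; μ^(3)=-13

((0, 1, 0); (0, 2, 2); (1, 0, 0))


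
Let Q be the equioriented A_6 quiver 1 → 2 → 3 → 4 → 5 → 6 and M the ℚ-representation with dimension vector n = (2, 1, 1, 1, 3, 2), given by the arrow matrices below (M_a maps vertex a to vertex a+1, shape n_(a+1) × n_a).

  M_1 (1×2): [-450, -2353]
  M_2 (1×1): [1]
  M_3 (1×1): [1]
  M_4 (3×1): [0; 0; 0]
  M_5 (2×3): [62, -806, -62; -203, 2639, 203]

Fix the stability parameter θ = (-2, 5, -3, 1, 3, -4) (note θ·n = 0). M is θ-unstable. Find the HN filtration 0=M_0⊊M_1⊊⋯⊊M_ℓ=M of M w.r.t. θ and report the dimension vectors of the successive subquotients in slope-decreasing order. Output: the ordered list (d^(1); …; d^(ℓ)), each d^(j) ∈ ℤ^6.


Via rank(M_{q-1}∘⋯∘M_p): M ≅ I[1,1], I[1,4], I[5,5]^2, I[5,6], I[6,6].
μ_θ-semistable layers: μ^(1)=3; μ^(2)=1; μ^(3)=-1/2; μ^(4)=-2; μ^(5)=-4

((0, 0, 0, 0, 2, 0); (0, 1, 1, 1, 0, 0); (0, 0, 0, 0, 1, 1); (2, 0, 0, 0, 0, 0); (0, 0, 0, 0, 0, 1))


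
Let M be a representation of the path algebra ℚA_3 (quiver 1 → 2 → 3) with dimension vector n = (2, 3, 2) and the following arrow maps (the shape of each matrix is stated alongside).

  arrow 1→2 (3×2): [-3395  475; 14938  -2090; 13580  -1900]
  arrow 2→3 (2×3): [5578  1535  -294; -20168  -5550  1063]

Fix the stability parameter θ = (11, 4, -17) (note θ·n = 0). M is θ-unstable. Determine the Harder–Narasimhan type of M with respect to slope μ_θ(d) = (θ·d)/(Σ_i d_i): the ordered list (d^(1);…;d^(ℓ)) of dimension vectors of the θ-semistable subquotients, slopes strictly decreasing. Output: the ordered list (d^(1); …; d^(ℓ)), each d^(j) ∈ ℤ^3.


Via rank(M_{q-1}∘⋯∘M_p): M ≅ I[1,1], I[1,2], I[2,3]^2.
μ_θ-semistable layers: μ^(1)=11; μ^(2)=15/2; μ^(3)=-13/2

((1, 0, 0); (1, 1, 0); (0, 2, 2))


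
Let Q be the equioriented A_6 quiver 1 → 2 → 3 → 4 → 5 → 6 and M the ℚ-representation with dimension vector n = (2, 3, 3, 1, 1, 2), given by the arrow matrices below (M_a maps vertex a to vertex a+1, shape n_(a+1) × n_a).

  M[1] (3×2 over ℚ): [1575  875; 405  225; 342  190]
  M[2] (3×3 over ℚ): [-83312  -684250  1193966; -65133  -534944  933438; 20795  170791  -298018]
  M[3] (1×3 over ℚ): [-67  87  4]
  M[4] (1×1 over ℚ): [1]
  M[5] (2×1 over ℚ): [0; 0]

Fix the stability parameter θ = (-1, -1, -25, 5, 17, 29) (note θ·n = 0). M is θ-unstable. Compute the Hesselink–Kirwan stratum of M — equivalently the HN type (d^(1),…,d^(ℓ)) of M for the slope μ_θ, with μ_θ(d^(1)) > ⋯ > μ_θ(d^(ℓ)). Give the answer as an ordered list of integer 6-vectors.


Barcode: M ≅ I[1,1], I[1,5], I[2,3]^2, I[6,6]^2. HN layers by μ_θ (6 steps, strictly decreasing):
  μ^(1)=29; μ^(2)=17; μ^(3)=5; μ^(4)=-1; μ^(5)=-9; μ^(6)=-13

((0, 0, 0, 0, 0, 2); (0, 0, 0, 0, 1, 0); (0, 0, 0, 1, 0, 0); (1, 0, 0, 0, 0, 0); (1, 1, 1, 0, 0, 0); (0, 2, 2, 0, 0, 0))


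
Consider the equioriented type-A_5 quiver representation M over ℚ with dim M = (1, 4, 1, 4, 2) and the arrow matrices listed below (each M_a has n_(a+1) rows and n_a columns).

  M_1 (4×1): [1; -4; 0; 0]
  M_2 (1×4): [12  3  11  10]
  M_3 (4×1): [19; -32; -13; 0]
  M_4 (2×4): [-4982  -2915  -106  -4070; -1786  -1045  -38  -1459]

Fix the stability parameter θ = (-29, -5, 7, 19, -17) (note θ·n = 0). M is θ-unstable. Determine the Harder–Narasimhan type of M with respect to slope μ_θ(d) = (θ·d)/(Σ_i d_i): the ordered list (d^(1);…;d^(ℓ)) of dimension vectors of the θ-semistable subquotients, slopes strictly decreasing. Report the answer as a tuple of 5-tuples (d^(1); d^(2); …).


Interval decomposition of M: I[1,2], I[2,2]^2, I[2,4], I[4,4], I[4,5]^2.
HN type (ℓ=5): μ^(1)=19; μ^(2)=7; μ^(3)=1; μ^(4)=-5; μ^(5)=-29

((0, 0, 0, 2, 0); (0, 0, 1, 0, 0); (0, 0, 0, 2, 2); (0, 4, 0, 0, 0); (1, 0, 0, 0, 0))


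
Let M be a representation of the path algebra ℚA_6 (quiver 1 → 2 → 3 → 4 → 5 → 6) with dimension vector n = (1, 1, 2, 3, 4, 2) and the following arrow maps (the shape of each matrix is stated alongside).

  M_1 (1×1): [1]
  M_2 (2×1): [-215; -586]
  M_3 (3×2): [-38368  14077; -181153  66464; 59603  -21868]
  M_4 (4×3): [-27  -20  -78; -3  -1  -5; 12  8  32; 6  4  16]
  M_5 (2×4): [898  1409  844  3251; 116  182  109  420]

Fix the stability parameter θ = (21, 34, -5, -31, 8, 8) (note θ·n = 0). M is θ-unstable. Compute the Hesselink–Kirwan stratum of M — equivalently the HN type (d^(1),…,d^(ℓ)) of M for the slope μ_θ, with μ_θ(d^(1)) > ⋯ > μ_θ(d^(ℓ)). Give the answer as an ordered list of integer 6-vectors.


Via rank(M_{q-1}∘⋯∘M_p): M ≅ I[1,4], I[3,6], I[4,5], I[5,5], I[5,6].
μ_θ-semistable layers: μ^(1)=8; μ^(2)=19/4; μ^(3)=-18; μ^(4)=-31

((0, 0, 0, 0, 4, 2); (1, 1, 1, 1, 0, 0); (0, 0, 1, 1, 0, 0); (0, 0, 0, 1, 0, 0))


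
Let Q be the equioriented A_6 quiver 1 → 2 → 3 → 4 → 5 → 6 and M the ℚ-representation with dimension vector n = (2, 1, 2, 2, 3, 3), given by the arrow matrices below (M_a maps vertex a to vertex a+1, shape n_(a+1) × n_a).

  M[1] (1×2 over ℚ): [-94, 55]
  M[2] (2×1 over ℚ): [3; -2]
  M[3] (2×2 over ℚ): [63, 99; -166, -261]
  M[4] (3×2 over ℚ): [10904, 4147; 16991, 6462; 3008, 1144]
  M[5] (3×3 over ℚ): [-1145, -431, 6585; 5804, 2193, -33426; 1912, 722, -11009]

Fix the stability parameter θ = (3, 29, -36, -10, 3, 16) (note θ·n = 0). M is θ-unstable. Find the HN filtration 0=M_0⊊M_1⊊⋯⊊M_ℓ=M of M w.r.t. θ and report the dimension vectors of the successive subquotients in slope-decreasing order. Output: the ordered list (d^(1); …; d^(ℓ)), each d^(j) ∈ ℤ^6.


Via rank(M_{q-1}∘⋯∘M_p): M ≅ I[1,1], I[1,6], I[3,6], I[5,6].
μ_θ-semistable layers: μ^(1)=16; μ^(2)=3; μ^(3)=-7/2; μ^(4)=-10; μ^(5)=-36

((0, 0, 0, 0, 0, 3); (1, 0, 0, 0, 3, 0); (1, 1, 1, 1, 0, 0); (0, 0, 0, 1, 0, 0); (0, 0, 1, 0, 0, 0))


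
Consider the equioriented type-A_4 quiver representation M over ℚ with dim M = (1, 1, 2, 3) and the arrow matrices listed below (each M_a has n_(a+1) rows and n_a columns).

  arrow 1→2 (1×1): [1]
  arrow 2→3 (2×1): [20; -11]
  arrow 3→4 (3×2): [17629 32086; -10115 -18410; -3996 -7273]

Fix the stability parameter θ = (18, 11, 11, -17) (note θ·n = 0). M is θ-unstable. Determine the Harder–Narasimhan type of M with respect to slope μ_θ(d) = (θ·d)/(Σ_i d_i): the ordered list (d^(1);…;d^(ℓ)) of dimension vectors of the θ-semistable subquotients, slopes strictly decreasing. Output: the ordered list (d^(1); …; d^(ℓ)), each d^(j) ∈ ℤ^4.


Barcode: M ≅ I[1,4], I[3,4], I[4,4]. HN layers by μ_θ (3 steps, strictly decreasing):
  μ^(1)=23/4; μ^(2)=-3; μ^(3)=-17

((1, 1, 1, 1); (0, 0, 1, 1); (0, 0, 0, 1))


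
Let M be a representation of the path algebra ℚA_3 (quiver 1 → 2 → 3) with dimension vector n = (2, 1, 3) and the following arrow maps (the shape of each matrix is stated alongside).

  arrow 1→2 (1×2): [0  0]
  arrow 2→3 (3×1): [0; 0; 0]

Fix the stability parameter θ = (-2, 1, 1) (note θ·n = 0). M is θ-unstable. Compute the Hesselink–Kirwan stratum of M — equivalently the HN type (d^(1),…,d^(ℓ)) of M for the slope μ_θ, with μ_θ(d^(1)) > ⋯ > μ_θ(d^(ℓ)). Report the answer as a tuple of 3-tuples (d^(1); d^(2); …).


Barcode: M ≅ I[1,1]^2, I[2,2], I[3,3]^3. HN layers by μ_θ (2 steps, strictly decreasing):
  μ^(1)=1; μ^(2)=-2

((0, 1, 3); (2, 0, 0))


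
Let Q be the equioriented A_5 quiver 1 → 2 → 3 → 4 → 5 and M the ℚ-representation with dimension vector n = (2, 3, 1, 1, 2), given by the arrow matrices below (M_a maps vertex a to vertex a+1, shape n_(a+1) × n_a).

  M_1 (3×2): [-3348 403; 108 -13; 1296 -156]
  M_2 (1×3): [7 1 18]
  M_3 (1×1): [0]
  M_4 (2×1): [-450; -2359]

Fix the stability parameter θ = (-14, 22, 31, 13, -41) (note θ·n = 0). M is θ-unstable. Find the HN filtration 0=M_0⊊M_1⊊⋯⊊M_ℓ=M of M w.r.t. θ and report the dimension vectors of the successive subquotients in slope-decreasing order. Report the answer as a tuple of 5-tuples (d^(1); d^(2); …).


Interval decomposition of M: I[1,1], I[1,2], I[2,2], I[2,3], I[4,5], I[5,5].
HN type (ℓ=4): μ^(1)=31; μ^(2)=22; μ^(3)=-14; μ^(4)=-41

((0, 0, 1, 0, 0); (0, 3, 0, 0, 0); (2, 0, 0, 1, 1); (0, 0, 0, 0, 1))


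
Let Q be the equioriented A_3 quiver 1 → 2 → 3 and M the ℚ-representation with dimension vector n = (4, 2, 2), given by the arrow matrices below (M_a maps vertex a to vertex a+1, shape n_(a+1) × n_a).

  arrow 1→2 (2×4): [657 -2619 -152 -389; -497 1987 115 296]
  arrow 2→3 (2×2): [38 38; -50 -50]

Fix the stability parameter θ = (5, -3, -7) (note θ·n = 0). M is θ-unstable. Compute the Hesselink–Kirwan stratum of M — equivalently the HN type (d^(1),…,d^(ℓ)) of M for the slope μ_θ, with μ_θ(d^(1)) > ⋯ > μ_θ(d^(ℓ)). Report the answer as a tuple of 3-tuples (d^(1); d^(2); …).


Interval decomposition of M: I[1,1]^2, I[1,2], I[1,3], I[3,3].
HN type (ℓ=4): μ^(1)=5; μ^(2)=1; μ^(3)=-5/3; μ^(4)=-7

((2, 0, 0); (1, 1, 0); (1, 1, 1); (0, 0, 1))


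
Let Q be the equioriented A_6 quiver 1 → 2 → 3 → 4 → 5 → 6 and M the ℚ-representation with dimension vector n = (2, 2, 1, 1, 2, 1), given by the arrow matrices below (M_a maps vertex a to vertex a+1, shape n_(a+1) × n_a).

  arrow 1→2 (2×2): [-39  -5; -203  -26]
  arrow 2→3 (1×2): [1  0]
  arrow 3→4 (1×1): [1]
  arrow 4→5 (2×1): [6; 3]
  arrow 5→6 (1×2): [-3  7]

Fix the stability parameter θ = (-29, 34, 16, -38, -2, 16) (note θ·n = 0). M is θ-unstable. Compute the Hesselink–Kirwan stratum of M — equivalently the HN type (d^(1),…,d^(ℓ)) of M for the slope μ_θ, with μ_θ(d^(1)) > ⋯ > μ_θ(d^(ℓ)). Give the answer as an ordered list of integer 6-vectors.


Interval decomposition of M: I[1,2], I[1,6], I[5,5].
HN type (ℓ=5): μ^(1)=34; μ^(2)=16; μ^(3)=5/2; μ^(4)=-2; μ^(5)=-29

((0, 1, 0, 0, 0, 0); (0, 0, 0, 0, 0, 1); (0, 1, 1, 1, 1, 0); (0, 0, 0, 0, 1, 0); (2, 0, 0, 0, 0, 0))


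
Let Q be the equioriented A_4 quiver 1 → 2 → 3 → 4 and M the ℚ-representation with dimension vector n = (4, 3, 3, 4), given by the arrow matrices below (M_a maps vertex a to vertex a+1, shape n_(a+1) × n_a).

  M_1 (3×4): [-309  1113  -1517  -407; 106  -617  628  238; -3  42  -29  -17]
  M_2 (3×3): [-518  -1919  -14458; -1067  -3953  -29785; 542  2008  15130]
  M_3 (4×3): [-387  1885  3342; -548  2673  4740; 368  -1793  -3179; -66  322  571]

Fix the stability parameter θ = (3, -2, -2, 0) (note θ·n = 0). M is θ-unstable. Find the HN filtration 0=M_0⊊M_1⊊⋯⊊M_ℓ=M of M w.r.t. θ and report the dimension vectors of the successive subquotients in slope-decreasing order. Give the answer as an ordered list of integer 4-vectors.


Via rank(M_{q-1}∘⋯∘M_p): M ≅ I[1,1]^2, I[1,2], I[1,4], I[2,4], I[3,4], I[4,4].
μ_θ-semistable layers: μ^(1)=3; μ^(2)=1/2; μ^(3)=0; μ^(4)=-1/3; μ^(5)=-2

((2, 0, 0, 0); (1, 1, 0, 0); (0, 0, 0, 4); (1, 1, 1, 0); (0, 1, 2, 0))


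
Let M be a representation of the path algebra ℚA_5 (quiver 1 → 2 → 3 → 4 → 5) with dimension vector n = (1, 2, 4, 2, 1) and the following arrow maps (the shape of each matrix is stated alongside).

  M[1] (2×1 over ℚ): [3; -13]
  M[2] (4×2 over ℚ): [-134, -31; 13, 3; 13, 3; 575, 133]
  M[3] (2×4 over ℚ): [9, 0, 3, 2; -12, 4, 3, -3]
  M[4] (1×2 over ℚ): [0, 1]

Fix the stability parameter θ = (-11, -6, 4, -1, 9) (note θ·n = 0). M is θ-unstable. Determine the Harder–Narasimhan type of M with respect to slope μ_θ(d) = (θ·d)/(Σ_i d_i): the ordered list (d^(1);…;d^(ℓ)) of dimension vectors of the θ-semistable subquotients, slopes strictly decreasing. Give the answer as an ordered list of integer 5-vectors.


Via rank(M_{q-1}∘⋯∘M_p): M ≅ I[1,4], I[2,5], I[3,3]^2.
μ_θ-semistable layers: μ^(1)=9; μ^(2)=4; μ^(3)=3/2; μ^(4)=-6; μ^(5)=-11

((0, 0, 0, 0, 1); (0, 0, 2, 0, 0); (0, 0, 2, 2, 0); (0, 2, 0, 0, 0); (1, 0, 0, 0, 0))


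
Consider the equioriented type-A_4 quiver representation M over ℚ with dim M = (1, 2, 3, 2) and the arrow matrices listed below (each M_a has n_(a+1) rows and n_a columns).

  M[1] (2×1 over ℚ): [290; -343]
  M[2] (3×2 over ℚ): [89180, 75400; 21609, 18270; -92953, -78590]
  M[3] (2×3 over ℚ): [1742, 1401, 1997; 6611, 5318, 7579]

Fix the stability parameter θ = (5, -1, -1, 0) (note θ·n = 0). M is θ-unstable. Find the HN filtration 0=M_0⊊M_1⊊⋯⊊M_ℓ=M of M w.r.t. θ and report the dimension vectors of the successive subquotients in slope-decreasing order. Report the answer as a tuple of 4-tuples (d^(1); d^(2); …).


Interval decomposition of M: I[1,2], I[2,4], I[3,3], I[3,4].
HN type (ℓ=3): μ^(1)=2; μ^(2)=0; μ^(3)=-1

((1, 1, 0, 0); (0, 0, 0, 2); (0, 1, 3, 0))


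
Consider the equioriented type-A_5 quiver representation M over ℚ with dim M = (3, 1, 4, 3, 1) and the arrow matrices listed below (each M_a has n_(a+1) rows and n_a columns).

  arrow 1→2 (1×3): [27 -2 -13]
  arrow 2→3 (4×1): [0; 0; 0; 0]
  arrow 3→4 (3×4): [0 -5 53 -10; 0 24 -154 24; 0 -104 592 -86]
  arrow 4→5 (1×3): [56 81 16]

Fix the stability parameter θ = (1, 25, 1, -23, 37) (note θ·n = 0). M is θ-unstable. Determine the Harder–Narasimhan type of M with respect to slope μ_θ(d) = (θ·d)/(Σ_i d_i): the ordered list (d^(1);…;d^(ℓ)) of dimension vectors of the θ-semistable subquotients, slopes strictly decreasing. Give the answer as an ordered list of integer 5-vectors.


Barcode: M ≅ I[1,1]^2, I[1,2], I[3,3], I[3,4]^2, I[3,5]. HN layers by μ_θ (4 steps, strictly decreasing):
  μ^(1)=37; μ^(2)=25; μ^(3)=1; μ^(4)=-11

((0, 0, 0, 0, 1); (0, 1, 0, 0, 0); (3, 0, 1, 0, 0); (0, 0, 3, 3, 0))


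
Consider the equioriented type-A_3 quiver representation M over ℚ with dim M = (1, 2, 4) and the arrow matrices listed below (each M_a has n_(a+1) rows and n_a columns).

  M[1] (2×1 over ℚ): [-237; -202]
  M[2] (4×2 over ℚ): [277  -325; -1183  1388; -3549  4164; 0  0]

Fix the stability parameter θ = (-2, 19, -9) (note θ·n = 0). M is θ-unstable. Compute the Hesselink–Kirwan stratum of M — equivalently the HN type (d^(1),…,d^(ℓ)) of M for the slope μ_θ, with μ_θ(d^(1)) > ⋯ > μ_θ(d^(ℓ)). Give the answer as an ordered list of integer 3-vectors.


Barcode: M ≅ I[1,3], I[2,3], I[3,3]^2. HN layers by μ_θ (3 steps, strictly decreasing):
  μ^(1)=5; μ^(2)=-2; μ^(3)=-9

((0, 2, 2); (1, 0, 0); (0, 0, 2))


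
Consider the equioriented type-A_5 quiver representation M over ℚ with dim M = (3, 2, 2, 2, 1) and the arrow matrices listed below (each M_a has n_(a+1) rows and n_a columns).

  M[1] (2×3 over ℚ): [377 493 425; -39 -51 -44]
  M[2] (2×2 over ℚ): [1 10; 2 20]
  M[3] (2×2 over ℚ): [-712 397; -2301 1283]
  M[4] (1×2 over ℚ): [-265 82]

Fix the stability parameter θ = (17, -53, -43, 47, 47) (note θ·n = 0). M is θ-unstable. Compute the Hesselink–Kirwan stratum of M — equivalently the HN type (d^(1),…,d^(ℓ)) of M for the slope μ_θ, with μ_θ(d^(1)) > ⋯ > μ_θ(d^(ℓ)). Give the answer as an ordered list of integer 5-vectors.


Interval decomposition of M: I[1,1], I[1,2], I[1,4], I[3,5].
HN type (ℓ=5): μ^(1)=47; μ^(2)=17; μ^(3)=-18; μ^(4)=-79/3; μ^(5)=-43

((0, 0, 0, 2, 1); (1, 0, 0, 0, 0); (1, 1, 0, 0, 0); (1, 1, 1, 0, 0); (0, 0, 1, 0, 0))


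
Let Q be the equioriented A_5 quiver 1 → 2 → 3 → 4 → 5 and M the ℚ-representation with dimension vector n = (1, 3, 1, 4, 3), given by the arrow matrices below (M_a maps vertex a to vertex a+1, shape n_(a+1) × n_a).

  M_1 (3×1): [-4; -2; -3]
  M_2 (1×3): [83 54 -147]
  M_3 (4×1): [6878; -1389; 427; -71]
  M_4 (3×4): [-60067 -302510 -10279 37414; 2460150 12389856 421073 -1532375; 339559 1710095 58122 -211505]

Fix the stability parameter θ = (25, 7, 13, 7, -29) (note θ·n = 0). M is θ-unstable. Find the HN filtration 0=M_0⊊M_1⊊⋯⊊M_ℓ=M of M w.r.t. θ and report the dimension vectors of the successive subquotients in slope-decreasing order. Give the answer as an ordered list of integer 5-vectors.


Interval decomposition of M: I[1,5], I[2,2]^2, I[4,4], I[4,5]^2.
HN type (ℓ=3): μ^(1)=7; μ^(2)=23/5; μ^(3)=-11

((0, 2, 0, 1, 0); (1, 1, 1, 1, 1); (0, 0, 0, 2, 2))


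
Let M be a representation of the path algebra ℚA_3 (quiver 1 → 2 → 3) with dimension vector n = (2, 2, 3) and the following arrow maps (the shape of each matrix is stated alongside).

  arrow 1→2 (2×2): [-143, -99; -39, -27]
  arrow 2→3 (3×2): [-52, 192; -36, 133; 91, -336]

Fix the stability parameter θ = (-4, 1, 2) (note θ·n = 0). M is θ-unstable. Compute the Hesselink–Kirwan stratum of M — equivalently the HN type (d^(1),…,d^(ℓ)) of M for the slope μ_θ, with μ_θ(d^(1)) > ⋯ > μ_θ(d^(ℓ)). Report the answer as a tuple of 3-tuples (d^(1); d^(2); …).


Interval decomposition of M: I[1,1], I[1,3], I[2,3], I[3,3].
HN type (ℓ=3): μ^(1)=2; μ^(2)=1; μ^(3)=-4

((0, 0, 3); (0, 2, 0); (2, 0, 0))


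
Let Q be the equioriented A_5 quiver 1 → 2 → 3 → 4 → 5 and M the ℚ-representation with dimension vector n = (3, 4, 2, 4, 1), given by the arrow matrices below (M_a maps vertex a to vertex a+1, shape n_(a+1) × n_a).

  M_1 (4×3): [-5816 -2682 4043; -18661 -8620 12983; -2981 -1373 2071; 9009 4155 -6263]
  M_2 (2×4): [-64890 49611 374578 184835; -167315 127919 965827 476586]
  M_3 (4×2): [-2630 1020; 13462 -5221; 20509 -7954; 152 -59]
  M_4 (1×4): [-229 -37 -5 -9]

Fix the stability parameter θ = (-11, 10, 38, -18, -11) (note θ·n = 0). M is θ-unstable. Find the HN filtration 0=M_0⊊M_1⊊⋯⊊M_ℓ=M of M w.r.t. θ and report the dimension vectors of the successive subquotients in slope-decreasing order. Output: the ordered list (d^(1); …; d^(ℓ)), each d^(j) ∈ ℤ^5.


Via rank(M_{q-1}∘⋯∘M_p): M ≅ I[1,2], I[1,4], I[1,5], I[2,2], I[4,4]^2.
μ_θ-semistable layers: μ^(1)=10; μ^(2)=19/4; μ^(3)=-11; μ^(4)=-18

((0, 3, 1, 1, 0); (0, 1, 1, 1, 1); (3, 0, 0, 0, 0); (0, 0, 0, 2, 0))


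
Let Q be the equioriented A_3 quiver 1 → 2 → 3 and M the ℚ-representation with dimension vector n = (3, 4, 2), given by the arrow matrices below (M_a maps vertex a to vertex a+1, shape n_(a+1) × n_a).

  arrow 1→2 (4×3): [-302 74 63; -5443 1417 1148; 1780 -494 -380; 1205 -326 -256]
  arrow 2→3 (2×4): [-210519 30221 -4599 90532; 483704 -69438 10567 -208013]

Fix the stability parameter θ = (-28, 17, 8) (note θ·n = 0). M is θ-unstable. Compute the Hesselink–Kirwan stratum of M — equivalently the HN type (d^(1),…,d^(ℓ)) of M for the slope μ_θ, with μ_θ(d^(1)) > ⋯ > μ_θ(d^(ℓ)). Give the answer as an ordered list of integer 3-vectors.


Via rank(M_{q-1}∘⋯∘M_p): M ≅ I[1,2], I[1,3]^2, I[2,2].
μ_θ-semistable layers: μ^(1)=17; μ^(2)=25/2; μ^(3)=-28

((0, 2, 0); (0, 2, 2); (3, 0, 0))


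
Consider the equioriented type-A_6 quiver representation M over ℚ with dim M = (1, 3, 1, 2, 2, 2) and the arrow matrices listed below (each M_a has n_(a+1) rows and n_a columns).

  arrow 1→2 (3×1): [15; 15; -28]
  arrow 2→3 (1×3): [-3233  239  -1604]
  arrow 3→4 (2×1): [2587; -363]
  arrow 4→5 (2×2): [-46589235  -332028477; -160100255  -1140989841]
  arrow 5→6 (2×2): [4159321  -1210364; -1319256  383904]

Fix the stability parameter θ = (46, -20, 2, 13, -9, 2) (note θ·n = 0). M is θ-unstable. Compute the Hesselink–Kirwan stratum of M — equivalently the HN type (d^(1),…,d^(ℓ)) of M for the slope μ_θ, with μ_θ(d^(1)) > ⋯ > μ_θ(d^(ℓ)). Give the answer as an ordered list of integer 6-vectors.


Barcode: M ≅ I[1,6], I[2,2]^2, I[4,4], I[5,5], I[6,6]. HN layers by μ_θ (5 steps, strictly decreasing):
  μ^(1)=13; μ^(2)=17/3; μ^(3)=2; μ^(4)=-9; μ^(5)=-20

((0, 0, 0, 1, 0, 0); (1, 1, 1, 1, 1, 1); (0, 0, 0, 0, 0, 1); (0, 0, 0, 0, 1, 0); (0, 2, 0, 0, 0, 0))


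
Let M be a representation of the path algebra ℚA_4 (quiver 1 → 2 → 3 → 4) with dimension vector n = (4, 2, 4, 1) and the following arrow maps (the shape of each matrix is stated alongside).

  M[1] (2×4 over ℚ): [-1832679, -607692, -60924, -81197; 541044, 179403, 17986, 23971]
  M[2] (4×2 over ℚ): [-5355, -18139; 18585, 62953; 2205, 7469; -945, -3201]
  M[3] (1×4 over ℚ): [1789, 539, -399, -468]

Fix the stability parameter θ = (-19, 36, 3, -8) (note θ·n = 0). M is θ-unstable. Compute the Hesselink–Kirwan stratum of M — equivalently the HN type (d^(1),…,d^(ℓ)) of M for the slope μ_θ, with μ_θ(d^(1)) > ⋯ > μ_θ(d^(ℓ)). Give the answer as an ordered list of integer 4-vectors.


Via rank(M_{q-1}∘⋯∘M_p): M ≅ I[1,1]^2, I[1,2], I[1,4], I[3,3]^3.
μ_θ-semistable layers: μ^(1)=36; μ^(2)=31/3; μ^(3)=3; μ^(4)=-19

((0, 1, 0, 0); (0, 1, 1, 1); (0, 0, 3, 0); (4, 0, 0, 0))


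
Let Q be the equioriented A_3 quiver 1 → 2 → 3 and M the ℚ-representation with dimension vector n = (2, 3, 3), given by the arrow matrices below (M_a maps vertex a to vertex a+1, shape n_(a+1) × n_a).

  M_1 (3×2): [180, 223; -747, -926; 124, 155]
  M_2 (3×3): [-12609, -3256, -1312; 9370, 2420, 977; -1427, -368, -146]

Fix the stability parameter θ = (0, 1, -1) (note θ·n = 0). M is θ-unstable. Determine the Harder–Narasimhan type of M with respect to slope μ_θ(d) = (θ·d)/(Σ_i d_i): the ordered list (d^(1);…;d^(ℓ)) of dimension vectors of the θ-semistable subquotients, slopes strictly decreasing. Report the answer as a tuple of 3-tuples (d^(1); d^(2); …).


Via rank(M_{q-1}∘⋯∘M_p): M ≅ I[1,3]^2, I[2,2], I[3,3].
μ_θ-semistable layers: μ^(1)=1; μ^(2)=0; μ^(3)=-1

((0, 1, 0); (2, 2, 2); (0, 0, 1))


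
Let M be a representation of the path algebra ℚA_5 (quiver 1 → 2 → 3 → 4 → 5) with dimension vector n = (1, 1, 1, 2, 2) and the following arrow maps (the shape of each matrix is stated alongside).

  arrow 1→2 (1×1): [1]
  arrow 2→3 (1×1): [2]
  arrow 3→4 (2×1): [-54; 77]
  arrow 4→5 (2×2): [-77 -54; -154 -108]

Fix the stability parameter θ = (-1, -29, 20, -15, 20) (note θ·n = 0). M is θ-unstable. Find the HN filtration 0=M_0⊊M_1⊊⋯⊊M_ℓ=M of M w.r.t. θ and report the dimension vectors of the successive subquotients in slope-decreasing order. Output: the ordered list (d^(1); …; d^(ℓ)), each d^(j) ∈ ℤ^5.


Interval decomposition of M: I[1,4], I[4,5], I[5,5].
HN type (ℓ=3): μ^(1)=20; μ^(2)=5/2; μ^(3)=-15

((0, 0, 0, 0, 2); (0, 0, 1, 1, 0); (1, 1, 0, 1, 0))


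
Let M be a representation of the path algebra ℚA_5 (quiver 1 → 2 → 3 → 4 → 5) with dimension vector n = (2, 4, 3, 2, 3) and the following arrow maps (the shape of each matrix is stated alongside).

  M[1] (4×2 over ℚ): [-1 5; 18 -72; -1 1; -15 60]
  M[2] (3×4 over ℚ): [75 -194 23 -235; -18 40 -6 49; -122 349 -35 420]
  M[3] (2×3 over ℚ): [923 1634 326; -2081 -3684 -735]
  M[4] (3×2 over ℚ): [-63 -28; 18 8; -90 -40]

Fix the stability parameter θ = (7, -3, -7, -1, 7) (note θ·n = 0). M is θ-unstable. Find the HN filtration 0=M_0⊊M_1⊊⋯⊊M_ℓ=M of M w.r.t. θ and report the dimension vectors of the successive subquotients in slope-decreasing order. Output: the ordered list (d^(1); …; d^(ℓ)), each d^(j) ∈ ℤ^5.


Via rank(M_{q-1}∘⋯∘M_p): M ≅ I[1,4], I[1,5], I[2,2], I[2,3], I[5,5]^2.
μ_θ-semistable layers: μ^(1)=7; μ^(2)=-1; μ^(3)=-3; μ^(4)=-5

((0, 0, 0, 0, 3); (2, 2, 2, 2, 0); (0, 1, 0, 0, 0); (0, 1, 1, 0, 0))


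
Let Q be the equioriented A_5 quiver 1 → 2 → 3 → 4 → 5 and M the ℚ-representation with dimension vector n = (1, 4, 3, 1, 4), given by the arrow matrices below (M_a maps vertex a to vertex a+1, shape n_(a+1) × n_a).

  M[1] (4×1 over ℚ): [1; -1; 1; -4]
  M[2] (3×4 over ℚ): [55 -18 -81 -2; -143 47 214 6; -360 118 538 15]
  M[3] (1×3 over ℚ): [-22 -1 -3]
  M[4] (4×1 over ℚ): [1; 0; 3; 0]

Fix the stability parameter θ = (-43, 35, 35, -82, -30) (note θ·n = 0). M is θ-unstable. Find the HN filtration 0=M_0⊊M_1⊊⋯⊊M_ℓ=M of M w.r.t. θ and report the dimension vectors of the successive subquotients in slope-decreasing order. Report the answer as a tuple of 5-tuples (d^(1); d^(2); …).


Interval decomposition of M: I[1,2], I[2,3]^2, I[2,5], I[5,5]^3.
HN type (ℓ=4): μ^(1)=35; μ^(2)=-21/2; μ^(3)=-30; μ^(4)=-43

((0, 3, 2, 0, 0); (0, 1, 1, 1, 1); (0, 0, 0, 0, 3); (1, 0, 0, 0, 0))


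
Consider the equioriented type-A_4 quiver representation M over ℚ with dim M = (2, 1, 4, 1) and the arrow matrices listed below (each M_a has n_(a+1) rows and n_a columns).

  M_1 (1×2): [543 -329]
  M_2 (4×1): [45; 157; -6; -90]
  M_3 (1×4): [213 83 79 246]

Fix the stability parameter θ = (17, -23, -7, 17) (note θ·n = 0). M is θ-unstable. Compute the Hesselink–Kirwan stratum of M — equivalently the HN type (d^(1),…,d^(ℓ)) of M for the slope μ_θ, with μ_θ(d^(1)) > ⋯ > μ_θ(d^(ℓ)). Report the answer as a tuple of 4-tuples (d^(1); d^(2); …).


Via rank(M_{q-1}∘⋯∘M_p): M ≅ I[1,1], I[1,4], I[3,3]^3.
μ_θ-semistable layers: μ^(1)=17; μ^(2)=-13/3; μ^(3)=-7

((1, 0, 0, 1); (1, 1, 1, 0); (0, 0, 3, 0))


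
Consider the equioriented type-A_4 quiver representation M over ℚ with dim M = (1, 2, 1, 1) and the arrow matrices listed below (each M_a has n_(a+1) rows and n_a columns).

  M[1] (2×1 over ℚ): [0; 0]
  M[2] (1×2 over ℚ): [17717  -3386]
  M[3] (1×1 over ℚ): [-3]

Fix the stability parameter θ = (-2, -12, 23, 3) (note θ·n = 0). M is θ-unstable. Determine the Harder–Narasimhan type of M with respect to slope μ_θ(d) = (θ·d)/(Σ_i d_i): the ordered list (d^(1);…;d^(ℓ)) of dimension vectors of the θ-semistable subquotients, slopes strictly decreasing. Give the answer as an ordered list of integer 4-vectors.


Interval decomposition of M: I[1,1], I[2,2], I[2,4].
HN type (ℓ=3): μ^(1)=13; μ^(2)=-2; μ^(3)=-12

((0, 0, 1, 1); (1, 0, 0, 0); (0, 2, 0, 0))


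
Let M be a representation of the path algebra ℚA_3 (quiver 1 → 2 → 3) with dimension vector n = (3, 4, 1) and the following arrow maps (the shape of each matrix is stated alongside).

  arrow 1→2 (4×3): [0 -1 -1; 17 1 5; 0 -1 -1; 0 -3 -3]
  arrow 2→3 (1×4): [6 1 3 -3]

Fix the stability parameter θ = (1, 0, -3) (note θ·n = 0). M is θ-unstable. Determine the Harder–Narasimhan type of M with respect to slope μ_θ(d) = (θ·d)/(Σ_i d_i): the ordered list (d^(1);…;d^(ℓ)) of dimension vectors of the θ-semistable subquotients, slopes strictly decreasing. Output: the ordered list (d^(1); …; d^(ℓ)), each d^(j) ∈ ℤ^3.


Via rank(M_{q-1}∘⋯∘M_p): M ≅ I[1,1], I[1,2], I[1,3], I[2,2]^2.
μ_θ-semistable layers: μ^(1)=1; μ^(2)=1/2; μ^(3)=0; μ^(4)=-2/3

((1, 0, 0); (1, 1, 0); (0, 2, 0); (1, 1, 1))


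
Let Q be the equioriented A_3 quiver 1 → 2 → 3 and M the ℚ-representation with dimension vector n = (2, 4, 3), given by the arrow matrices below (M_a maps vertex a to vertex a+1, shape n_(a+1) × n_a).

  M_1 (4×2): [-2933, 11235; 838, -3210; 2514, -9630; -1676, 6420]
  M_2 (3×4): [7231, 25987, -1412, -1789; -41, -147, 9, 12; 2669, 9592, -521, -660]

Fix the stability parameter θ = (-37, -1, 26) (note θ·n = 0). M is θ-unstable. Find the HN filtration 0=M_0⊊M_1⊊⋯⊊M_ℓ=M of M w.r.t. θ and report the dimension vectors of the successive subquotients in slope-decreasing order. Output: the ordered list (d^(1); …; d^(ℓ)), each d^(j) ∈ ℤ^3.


Interval decomposition of M: I[1,1], I[1,3], I[2,2], I[2,3]^2.
HN type (ℓ=3): μ^(1)=26; μ^(2)=-1; μ^(3)=-37

((0, 0, 3); (0, 4, 0); (2, 0, 0))


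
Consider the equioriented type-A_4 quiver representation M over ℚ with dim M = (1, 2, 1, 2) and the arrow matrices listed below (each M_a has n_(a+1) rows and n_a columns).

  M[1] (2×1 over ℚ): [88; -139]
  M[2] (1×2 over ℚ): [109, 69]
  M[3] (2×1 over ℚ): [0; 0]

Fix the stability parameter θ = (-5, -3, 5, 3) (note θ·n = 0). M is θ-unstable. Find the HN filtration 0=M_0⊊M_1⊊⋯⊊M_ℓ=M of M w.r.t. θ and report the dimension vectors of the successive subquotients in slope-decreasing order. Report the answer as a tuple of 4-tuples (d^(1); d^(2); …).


Via rank(M_{q-1}∘⋯∘M_p): M ≅ I[1,3], I[2,2], I[4,4]^2.
μ_θ-semistable layers: μ^(1)=5; μ^(2)=3; μ^(3)=-3; μ^(4)=-5

((0, 0, 1, 0); (0, 0, 0, 2); (0, 2, 0, 0); (1, 0, 0, 0))
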